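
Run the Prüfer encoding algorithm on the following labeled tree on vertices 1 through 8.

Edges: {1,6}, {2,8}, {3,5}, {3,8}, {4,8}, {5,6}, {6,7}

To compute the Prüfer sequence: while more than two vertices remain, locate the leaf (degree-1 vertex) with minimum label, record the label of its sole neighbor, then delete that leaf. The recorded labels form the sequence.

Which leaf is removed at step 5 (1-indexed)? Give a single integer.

Step 1: current leaves = {1,2,4,7}. Remove leaf 1 (neighbor: 6).
Step 2: current leaves = {2,4,7}. Remove leaf 2 (neighbor: 8).
Step 3: current leaves = {4,7}. Remove leaf 4 (neighbor: 8).
Step 4: current leaves = {7,8}. Remove leaf 7 (neighbor: 6).
Step 5: current leaves = {6,8}. Remove leaf 6 (neighbor: 5).

Answer: 6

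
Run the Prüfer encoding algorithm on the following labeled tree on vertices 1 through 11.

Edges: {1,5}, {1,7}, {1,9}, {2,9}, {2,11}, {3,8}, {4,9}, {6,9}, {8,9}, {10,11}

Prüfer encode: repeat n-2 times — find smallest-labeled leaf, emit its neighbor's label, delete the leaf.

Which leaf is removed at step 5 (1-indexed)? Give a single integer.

Step 1: current leaves = {3,4,5,6,7,10}. Remove leaf 3 (neighbor: 8).
Step 2: current leaves = {4,5,6,7,8,10}. Remove leaf 4 (neighbor: 9).
Step 3: current leaves = {5,6,7,8,10}. Remove leaf 5 (neighbor: 1).
Step 4: current leaves = {6,7,8,10}. Remove leaf 6 (neighbor: 9).
Step 5: current leaves = {7,8,10}. Remove leaf 7 (neighbor: 1).

Answer: 7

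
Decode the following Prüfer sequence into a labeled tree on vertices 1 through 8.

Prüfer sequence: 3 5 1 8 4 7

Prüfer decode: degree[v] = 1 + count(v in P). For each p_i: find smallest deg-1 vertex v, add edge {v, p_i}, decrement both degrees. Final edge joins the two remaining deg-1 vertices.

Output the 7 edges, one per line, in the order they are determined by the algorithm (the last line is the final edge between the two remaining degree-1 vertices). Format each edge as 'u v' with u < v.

Answer: 2 3
3 5
1 5
1 8
4 6
4 7
7 8

Derivation:
Initial degrees: {1:2, 2:1, 3:2, 4:2, 5:2, 6:1, 7:2, 8:2}
Step 1: smallest deg-1 vertex = 2, p_1 = 3. Add edge {2,3}. Now deg[2]=0, deg[3]=1.
Step 2: smallest deg-1 vertex = 3, p_2 = 5. Add edge {3,5}. Now deg[3]=0, deg[5]=1.
Step 3: smallest deg-1 vertex = 5, p_3 = 1. Add edge {1,5}. Now deg[5]=0, deg[1]=1.
Step 4: smallest deg-1 vertex = 1, p_4 = 8. Add edge {1,8}. Now deg[1]=0, deg[8]=1.
Step 5: smallest deg-1 vertex = 6, p_5 = 4. Add edge {4,6}. Now deg[6]=0, deg[4]=1.
Step 6: smallest deg-1 vertex = 4, p_6 = 7. Add edge {4,7}. Now deg[4]=0, deg[7]=1.
Final: two remaining deg-1 vertices are 7, 8. Add edge {7,8}.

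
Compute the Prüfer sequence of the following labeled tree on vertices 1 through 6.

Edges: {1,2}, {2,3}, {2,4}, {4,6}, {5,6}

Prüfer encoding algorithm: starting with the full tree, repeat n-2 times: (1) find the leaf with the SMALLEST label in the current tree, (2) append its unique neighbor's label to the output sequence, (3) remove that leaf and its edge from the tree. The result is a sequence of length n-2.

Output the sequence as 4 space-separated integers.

Step 1: leaves = {1,3,5}. Remove smallest leaf 1, emit neighbor 2.
Step 2: leaves = {3,5}. Remove smallest leaf 3, emit neighbor 2.
Step 3: leaves = {2,5}. Remove smallest leaf 2, emit neighbor 4.
Step 4: leaves = {4,5}. Remove smallest leaf 4, emit neighbor 6.
Done: 2 vertices remain (5, 6). Sequence = [2 2 4 6]

Answer: 2 2 4 6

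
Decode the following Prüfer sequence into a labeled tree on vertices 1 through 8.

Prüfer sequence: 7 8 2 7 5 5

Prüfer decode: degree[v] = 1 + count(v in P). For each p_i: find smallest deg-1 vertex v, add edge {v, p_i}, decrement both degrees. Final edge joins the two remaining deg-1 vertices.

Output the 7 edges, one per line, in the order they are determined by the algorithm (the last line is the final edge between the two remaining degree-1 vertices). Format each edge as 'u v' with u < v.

Initial degrees: {1:1, 2:2, 3:1, 4:1, 5:3, 6:1, 7:3, 8:2}
Step 1: smallest deg-1 vertex = 1, p_1 = 7. Add edge {1,7}. Now deg[1]=0, deg[7]=2.
Step 2: smallest deg-1 vertex = 3, p_2 = 8. Add edge {3,8}. Now deg[3]=0, deg[8]=1.
Step 3: smallest deg-1 vertex = 4, p_3 = 2. Add edge {2,4}. Now deg[4]=0, deg[2]=1.
Step 4: smallest deg-1 vertex = 2, p_4 = 7. Add edge {2,7}. Now deg[2]=0, deg[7]=1.
Step 5: smallest deg-1 vertex = 6, p_5 = 5. Add edge {5,6}. Now deg[6]=0, deg[5]=2.
Step 6: smallest deg-1 vertex = 7, p_6 = 5. Add edge {5,7}. Now deg[7]=0, deg[5]=1.
Final: two remaining deg-1 vertices are 5, 8. Add edge {5,8}.

Answer: 1 7
3 8
2 4
2 7
5 6
5 7
5 8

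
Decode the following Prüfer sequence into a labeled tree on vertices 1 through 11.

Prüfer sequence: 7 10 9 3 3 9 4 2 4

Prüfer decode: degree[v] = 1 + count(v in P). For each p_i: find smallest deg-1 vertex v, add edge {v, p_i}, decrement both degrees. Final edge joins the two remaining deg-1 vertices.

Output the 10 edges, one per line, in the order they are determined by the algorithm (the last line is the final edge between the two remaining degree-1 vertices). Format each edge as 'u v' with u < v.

Answer: 1 7
5 10
6 9
3 7
3 8
3 9
4 9
2 10
2 4
4 11

Derivation:
Initial degrees: {1:1, 2:2, 3:3, 4:3, 5:1, 6:1, 7:2, 8:1, 9:3, 10:2, 11:1}
Step 1: smallest deg-1 vertex = 1, p_1 = 7. Add edge {1,7}. Now deg[1]=0, deg[7]=1.
Step 2: smallest deg-1 vertex = 5, p_2 = 10. Add edge {5,10}. Now deg[5]=0, deg[10]=1.
Step 3: smallest deg-1 vertex = 6, p_3 = 9. Add edge {6,9}. Now deg[6]=0, deg[9]=2.
Step 4: smallest deg-1 vertex = 7, p_4 = 3. Add edge {3,7}. Now deg[7]=0, deg[3]=2.
Step 5: smallest deg-1 vertex = 8, p_5 = 3. Add edge {3,8}. Now deg[8]=0, deg[3]=1.
Step 6: smallest deg-1 vertex = 3, p_6 = 9. Add edge {3,9}. Now deg[3]=0, deg[9]=1.
Step 7: smallest deg-1 vertex = 9, p_7 = 4. Add edge {4,9}. Now deg[9]=0, deg[4]=2.
Step 8: smallest deg-1 vertex = 10, p_8 = 2. Add edge {2,10}. Now deg[10]=0, deg[2]=1.
Step 9: smallest deg-1 vertex = 2, p_9 = 4. Add edge {2,4}. Now deg[2]=0, deg[4]=1.
Final: two remaining deg-1 vertices are 4, 11. Add edge {4,11}.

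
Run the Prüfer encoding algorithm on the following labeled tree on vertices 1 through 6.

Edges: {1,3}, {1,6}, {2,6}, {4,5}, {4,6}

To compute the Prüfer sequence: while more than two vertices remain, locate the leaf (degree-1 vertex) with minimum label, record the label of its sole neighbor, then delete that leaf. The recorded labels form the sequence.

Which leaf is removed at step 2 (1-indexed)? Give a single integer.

Answer: 3

Derivation:
Step 1: current leaves = {2,3,5}. Remove leaf 2 (neighbor: 6).
Step 2: current leaves = {3,5}. Remove leaf 3 (neighbor: 1).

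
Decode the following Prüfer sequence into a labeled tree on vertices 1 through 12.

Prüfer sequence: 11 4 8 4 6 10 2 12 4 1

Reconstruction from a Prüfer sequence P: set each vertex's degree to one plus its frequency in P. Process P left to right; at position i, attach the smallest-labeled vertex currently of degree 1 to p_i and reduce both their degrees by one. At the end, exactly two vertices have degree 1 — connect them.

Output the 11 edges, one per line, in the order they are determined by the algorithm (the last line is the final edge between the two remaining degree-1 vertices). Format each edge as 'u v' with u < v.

Initial degrees: {1:2, 2:2, 3:1, 4:4, 5:1, 6:2, 7:1, 8:2, 9:1, 10:2, 11:2, 12:2}
Step 1: smallest deg-1 vertex = 3, p_1 = 11. Add edge {3,11}. Now deg[3]=0, deg[11]=1.
Step 2: smallest deg-1 vertex = 5, p_2 = 4. Add edge {4,5}. Now deg[5]=0, deg[4]=3.
Step 3: smallest deg-1 vertex = 7, p_3 = 8. Add edge {7,8}. Now deg[7]=0, deg[8]=1.
Step 4: smallest deg-1 vertex = 8, p_4 = 4. Add edge {4,8}. Now deg[8]=0, deg[4]=2.
Step 5: smallest deg-1 vertex = 9, p_5 = 6. Add edge {6,9}. Now deg[9]=0, deg[6]=1.
Step 6: smallest deg-1 vertex = 6, p_6 = 10. Add edge {6,10}. Now deg[6]=0, deg[10]=1.
Step 7: smallest deg-1 vertex = 10, p_7 = 2. Add edge {2,10}. Now deg[10]=0, deg[2]=1.
Step 8: smallest deg-1 vertex = 2, p_8 = 12. Add edge {2,12}. Now deg[2]=0, deg[12]=1.
Step 9: smallest deg-1 vertex = 11, p_9 = 4. Add edge {4,11}. Now deg[11]=0, deg[4]=1.
Step 10: smallest deg-1 vertex = 4, p_10 = 1. Add edge {1,4}. Now deg[4]=0, deg[1]=1.
Final: two remaining deg-1 vertices are 1, 12. Add edge {1,12}.

Answer: 3 11
4 5
7 8
4 8
6 9
6 10
2 10
2 12
4 11
1 4
1 12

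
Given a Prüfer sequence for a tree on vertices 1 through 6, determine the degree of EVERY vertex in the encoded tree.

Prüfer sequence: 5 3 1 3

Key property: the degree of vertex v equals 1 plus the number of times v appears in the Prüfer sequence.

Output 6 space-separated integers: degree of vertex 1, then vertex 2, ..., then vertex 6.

p_1 = 5: count[5] becomes 1
p_2 = 3: count[3] becomes 1
p_3 = 1: count[1] becomes 1
p_4 = 3: count[3] becomes 2
Degrees (1 + count): deg[1]=1+1=2, deg[2]=1+0=1, deg[3]=1+2=3, deg[4]=1+0=1, deg[5]=1+1=2, deg[6]=1+0=1

Answer: 2 1 3 1 2 1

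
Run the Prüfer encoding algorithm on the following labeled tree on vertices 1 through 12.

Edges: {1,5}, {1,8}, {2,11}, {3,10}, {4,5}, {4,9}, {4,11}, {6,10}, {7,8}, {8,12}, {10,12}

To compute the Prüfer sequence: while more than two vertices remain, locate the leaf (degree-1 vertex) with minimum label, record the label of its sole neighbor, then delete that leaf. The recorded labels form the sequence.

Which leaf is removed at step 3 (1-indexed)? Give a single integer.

Answer: 6

Derivation:
Step 1: current leaves = {2,3,6,7,9}. Remove leaf 2 (neighbor: 11).
Step 2: current leaves = {3,6,7,9,11}. Remove leaf 3 (neighbor: 10).
Step 3: current leaves = {6,7,9,11}. Remove leaf 6 (neighbor: 10).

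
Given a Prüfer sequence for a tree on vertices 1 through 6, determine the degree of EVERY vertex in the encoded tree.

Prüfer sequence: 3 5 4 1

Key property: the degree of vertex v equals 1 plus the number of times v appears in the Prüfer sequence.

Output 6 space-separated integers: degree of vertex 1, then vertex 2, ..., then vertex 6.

Answer: 2 1 2 2 2 1

Derivation:
p_1 = 3: count[3] becomes 1
p_2 = 5: count[5] becomes 1
p_3 = 4: count[4] becomes 1
p_4 = 1: count[1] becomes 1
Degrees (1 + count): deg[1]=1+1=2, deg[2]=1+0=1, deg[3]=1+1=2, deg[4]=1+1=2, deg[5]=1+1=2, deg[6]=1+0=1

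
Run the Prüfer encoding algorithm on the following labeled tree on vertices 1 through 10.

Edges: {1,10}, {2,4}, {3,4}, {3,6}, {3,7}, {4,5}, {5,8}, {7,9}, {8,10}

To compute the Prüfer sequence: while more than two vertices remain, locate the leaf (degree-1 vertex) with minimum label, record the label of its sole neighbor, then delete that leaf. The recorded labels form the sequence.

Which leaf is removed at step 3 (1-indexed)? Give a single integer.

Answer: 6

Derivation:
Step 1: current leaves = {1,2,6,9}. Remove leaf 1 (neighbor: 10).
Step 2: current leaves = {2,6,9,10}. Remove leaf 2 (neighbor: 4).
Step 3: current leaves = {6,9,10}. Remove leaf 6 (neighbor: 3).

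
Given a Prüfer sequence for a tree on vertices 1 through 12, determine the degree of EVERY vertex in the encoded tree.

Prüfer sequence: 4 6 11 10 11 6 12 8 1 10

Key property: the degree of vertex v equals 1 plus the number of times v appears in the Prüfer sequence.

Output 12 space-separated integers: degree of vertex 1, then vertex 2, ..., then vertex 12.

Answer: 2 1 1 2 1 3 1 2 1 3 3 2

Derivation:
p_1 = 4: count[4] becomes 1
p_2 = 6: count[6] becomes 1
p_3 = 11: count[11] becomes 1
p_4 = 10: count[10] becomes 1
p_5 = 11: count[11] becomes 2
p_6 = 6: count[6] becomes 2
p_7 = 12: count[12] becomes 1
p_8 = 8: count[8] becomes 1
p_9 = 1: count[1] becomes 1
p_10 = 10: count[10] becomes 2
Degrees (1 + count): deg[1]=1+1=2, deg[2]=1+0=1, deg[3]=1+0=1, deg[4]=1+1=2, deg[5]=1+0=1, deg[6]=1+2=3, deg[7]=1+0=1, deg[8]=1+1=2, deg[9]=1+0=1, deg[10]=1+2=3, deg[11]=1+2=3, deg[12]=1+1=2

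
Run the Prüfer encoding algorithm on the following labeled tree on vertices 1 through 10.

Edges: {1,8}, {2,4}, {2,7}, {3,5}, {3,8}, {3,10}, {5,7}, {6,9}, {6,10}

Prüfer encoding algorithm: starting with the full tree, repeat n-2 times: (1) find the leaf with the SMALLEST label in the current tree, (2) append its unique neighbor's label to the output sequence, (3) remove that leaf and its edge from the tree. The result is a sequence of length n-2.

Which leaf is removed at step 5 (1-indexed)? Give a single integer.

Answer: 5

Derivation:
Step 1: current leaves = {1,4,9}. Remove leaf 1 (neighbor: 8).
Step 2: current leaves = {4,8,9}. Remove leaf 4 (neighbor: 2).
Step 3: current leaves = {2,8,9}. Remove leaf 2 (neighbor: 7).
Step 4: current leaves = {7,8,9}. Remove leaf 7 (neighbor: 5).
Step 5: current leaves = {5,8,9}. Remove leaf 5 (neighbor: 3).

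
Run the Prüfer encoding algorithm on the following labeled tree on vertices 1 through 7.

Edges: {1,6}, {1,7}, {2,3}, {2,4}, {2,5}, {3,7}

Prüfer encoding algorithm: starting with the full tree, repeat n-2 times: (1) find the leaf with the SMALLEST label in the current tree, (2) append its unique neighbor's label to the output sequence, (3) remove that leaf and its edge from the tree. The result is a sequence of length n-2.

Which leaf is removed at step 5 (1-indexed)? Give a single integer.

Answer: 6

Derivation:
Step 1: current leaves = {4,5,6}. Remove leaf 4 (neighbor: 2).
Step 2: current leaves = {5,6}. Remove leaf 5 (neighbor: 2).
Step 3: current leaves = {2,6}. Remove leaf 2 (neighbor: 3).
Step 4: current leaves = {3,6}. Remove leaf 3 (neighbor: 7).
Step 5: current leaves = {6,7}. Remove leaf 6 (neighbor: 1).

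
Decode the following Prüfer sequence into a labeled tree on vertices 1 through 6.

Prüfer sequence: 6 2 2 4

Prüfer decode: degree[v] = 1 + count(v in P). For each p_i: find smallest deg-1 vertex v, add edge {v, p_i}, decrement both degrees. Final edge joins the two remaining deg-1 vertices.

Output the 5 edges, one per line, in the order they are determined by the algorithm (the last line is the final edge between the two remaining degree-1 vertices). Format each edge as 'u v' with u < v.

Answer: 1 6
2 3
2 5
2 4
4 6

Derivation:
Initial degrees: {1:1, 2:3, 3:1, 4:2, 5:1, 6:2}
Step 1: smallest deg-1 vertex = 1, p_1 = 6. Add edge {1,6}. Now deg[1]=0, deg[6]=1.
Step 2: smallest deg-1 vertex = 3, p_2 = 2. Add edge {2,3}. Now deg[3]=0, deg[2]=2.
Step 3: smallest deg-1 vertex = 5, p_3 = 2. Add edge {2,5}. Now deg[5]=0, deg[2]=1.
Step 4: smallest deg-1 vertex = 2, p_4 = 4. Add edge {2,4}. Now deg[2]=0, deg[4]=1.
Final: two remaining deg-1 vertices are 4, 6. Add edge {4,6}.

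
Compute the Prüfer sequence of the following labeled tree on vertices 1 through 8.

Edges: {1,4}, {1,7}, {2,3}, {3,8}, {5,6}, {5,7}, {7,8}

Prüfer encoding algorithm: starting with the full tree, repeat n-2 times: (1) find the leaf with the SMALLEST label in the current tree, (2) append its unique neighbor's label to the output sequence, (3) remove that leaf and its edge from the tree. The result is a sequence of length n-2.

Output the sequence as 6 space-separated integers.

Answer: 3 8 1 7 5 7

Derivation:
Step 1: leaves = {2,4,6}. Remove smallest leaf 2, emit neighbor 3.
Step 2: leaves = {3,4,6}. Remove smallest leaf 3, emit neighbor 8.
Step 3: leaves = {4,6,8}. Remove smallest leaf 4, emit neighbor 1.
Step 4: leaves = {1,6,8}. Remove smallest leaf 1, emit neighbor 7.
Step 5: leaves = {6,8}. Remove smallest leaf 6, emit neighbor 5.
Step 6: leaves = {5,8}. Remove smallest leaf 5, emit neighbor 7.
Done: 2 vertices remain (7, 8). Sequence = [3 8 1 7 5 7]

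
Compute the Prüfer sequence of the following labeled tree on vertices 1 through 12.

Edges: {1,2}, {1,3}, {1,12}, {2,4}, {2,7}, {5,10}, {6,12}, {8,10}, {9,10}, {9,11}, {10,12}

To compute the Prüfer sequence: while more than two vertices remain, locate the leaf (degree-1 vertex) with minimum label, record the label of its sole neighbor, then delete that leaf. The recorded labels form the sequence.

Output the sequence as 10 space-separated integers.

Step 1: leaves = {3,4,5,6,7,8,11}. Remove smallest leaf 3, emit neighbor 1.
Step 2: leaves = {4,5,6,7,8,11}. Remove smallest leaf 4, emit neighbor 2.
Step 3: leaves = {5,6,7,8,11}. Remove smallest leaf 5, emit neighbor 10.
Step 4: leaves = {6,7,8,11}. Remove smallest leaf 6, emit neighbor 12.
Step 5: leaves = {7,8,11}. Remove smallest leaf 7, emit neighbor 2.
Step 6: leaves = {2,8,11}. Remove smallest leaf 2, emit neighbor 1.
Step 7: leaves = {1,8,11}. Remove smallest leaf 1, emit neighbor 12.
Step 8: leaves = {8,11,12}. Remove smallest leaf 8, emit neighbor 10.
Step 9: leaves = {11,12}. Remove smallest leaf 11, emit neighbor 9.
Step 10: leaves = {9,12}. Remove smallest leaf 9, emit neighbor 10.
Done: 2 vertices remain (10, 12). Sequence = [1 2 10 12 2 1 12 10 9 10]

Answer: 1 2 10 12 2 1 12 10 9 10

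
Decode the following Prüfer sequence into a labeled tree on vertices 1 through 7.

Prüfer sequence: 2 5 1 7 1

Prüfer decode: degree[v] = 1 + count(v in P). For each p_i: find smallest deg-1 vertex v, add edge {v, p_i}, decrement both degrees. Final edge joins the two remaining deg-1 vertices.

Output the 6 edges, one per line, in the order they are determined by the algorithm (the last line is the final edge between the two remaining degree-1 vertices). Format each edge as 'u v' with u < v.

Answer: 2 3
2 5
1 4
5 7
1 6
1 7

Derivation:
Initial degrees: {1:3, 2:2, 3:1, 4:1, 5:2, 6:1, 7:2}
Step 1: smallest deg-1 vertex = 3, p_1 = 2. Add edge {2,3}. Now deg[3]=0, deg[2]=1.
Step 2: smallest deg-1 vertex = 2, p_2 = 5. Add edge {2,5}. Now deg[2]=0, deg[5]=1.
Step 3: smallest deg-1 vertex = 4, p_3 = 1. Add edge {1,4}. Now deg[4]=0, deg[1]=2.
Step 4: smallest deg-1 vertex = 5, p_4 = 7. Add edge {5,7}. Now deg[5]=0, deg[7]=1.
Step 5: smallest deg-1 vertex = 6, p_5 = 1. Add edge {1,6}. Now deg[6]=0, deg[1]=1.
Final: two remaining deg-1 vertices are 1, 7. Add edge {1,7}.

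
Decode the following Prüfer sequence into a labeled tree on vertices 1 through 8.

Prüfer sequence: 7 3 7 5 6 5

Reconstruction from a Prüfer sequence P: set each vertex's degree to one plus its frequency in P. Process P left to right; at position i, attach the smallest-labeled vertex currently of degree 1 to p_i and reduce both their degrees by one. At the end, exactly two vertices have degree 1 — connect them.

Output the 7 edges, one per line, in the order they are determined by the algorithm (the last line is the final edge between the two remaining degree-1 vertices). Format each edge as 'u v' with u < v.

Answer: 1 7
2 3
3 7
4 5
6 7
5 6
5 8

Derivation:
Initial degrees: {1:1, 2:1, 3:2, 4:1, 5:3, 6:2, 7:3, 8:1}
Step 1: smallest deg-1 vertex = 1, p_1 = 7. Add edge {1,7}. Now deg[1]=0, deg[7]=2.
Step 2: smallest deg-1 vertex = 2, p_2 = 3. Add edge {2,3}. Now deg[2]=0, deg[3]=1.
Step 3: smallest deg-1 vertex = 3, p_3 = 7. Add edge {3,7}. Now deg[3]=0, deg[7]=1.
Step 4: smallest deg-1 vertex = 4, p_4 = 5. Add edge {4,5}. Now deg[4]=0, deg[5]=2.
Step 5: smallest deg-1 vertex = 7, p_5 = 6. Add edge {6,7}. Now deg[7]=0, deg[6]=1.
Step 6: smallest deg-1 vertex = 6, p_6 = 5. Add edge {5,6}. Now deg[6]=0, deg[5]=1.
Final: two remaining deg-1 vertices are 5, 8. Add edge {5,8}.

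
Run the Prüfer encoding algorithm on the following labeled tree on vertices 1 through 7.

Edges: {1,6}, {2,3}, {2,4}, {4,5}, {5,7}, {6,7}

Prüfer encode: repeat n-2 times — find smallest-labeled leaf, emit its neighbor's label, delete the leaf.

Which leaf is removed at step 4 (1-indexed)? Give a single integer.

Answer: 4

Derivation:
Step 1: current leaves = {1,3}. Remove leaf 1 (neighbor: 6).
Step 2: current leaves = {3,6}. Remove leaf 3 (neighbor: 2).
Step 3: current leaves = {2,6}. Remove leaf 2 (neighbor: 4).
Step 4: current leaves = {4,6}. Remove leaf 4 (neighbor: 5).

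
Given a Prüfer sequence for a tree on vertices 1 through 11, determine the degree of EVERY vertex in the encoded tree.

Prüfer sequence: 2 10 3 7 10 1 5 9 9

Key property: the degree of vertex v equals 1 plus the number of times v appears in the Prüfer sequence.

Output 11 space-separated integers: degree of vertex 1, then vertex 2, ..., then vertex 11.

Answer: 2 2 2 1 2 1 2 1 3 3 1

Derivation:
p_1 = 2: count[2] becomes 1
p_2 = 10: count[10] becomes 1
p_3 = 3: count[3] becomes 1
p_4 = 7: count[7] becomes 1
p_5 = 10: count[10] becomes 2
p_6 = 1: count[1] becomes 1
p_7 = 5: count[5] becomes 1
p_8 = 9: count[9] becomes 1
p_9 = 9: count[9] becomes 2
Degrees (1 + count): deg[1]=1+1=2, deg[2]=1+1=2, deg[3]=1+1=2, deg[4]=1+0=1, deg[5]=1+1=2, deg[6]=1+0=1, deg[7]=1+1=2, deg[8]=1+0=1, deg[9]=1+2=3, deg[10]=1+2=3, deg[11]=1+0=1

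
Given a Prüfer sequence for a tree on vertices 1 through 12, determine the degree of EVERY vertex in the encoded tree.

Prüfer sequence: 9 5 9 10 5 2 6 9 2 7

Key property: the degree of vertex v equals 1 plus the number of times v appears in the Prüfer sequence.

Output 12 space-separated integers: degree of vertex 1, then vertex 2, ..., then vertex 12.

Answer: 1 3 1 1 3 2 2 1 4 2 1 1

Derivation:
p_1 = 9: count[9] becomes 1
p_2 = 5: count[5] becomes 1
p_3 = 9: count[9] becomes 2
p_4 = 10: count[10] becomes 1
p_5 = 5: count[5] becomes 2
p_6 = 2: count[2] becomes 1
p_7 = 6: count[6] becomes 1
p_8 = 9: count[9] becomes 3
p_9 = 2: count[2] becomes 2
p_10 = 7: count[7] becomes 1
Degrees (1 + count): deg[1]=1+0=1, deg[2]=1+2=3, deg[3]=1+0=1, deg[4]=1+0=1, deg[5]=1+2=3, deg[6]=1+1=2, deg[7]=1+1=2, deg[8]=1+0=1, deg[9]=1+3=4, deg[10]=1+1=2, deg[11]=1+0=1, deg[12]=1+0=1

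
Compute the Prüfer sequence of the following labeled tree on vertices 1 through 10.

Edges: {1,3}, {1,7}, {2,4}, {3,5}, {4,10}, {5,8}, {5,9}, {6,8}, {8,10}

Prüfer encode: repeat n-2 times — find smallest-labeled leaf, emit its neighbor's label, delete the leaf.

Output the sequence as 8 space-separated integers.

Step 1: leaves = {2,6,7,9}. Remove smallest leaf 2, emit neighbor 4.
Step 2: leaves = {4,6,7,9}. Remove smallest leaf 4, emit neighbor 10.
Step 3: leaves = {6,7,9,10}. Remove smallest leaf 6, emit neighbor 8.
Step 4: leaves = {7,9,10}. Remove smallest leaf 7, emit neighbor 1.
Step 5: leaves = {1,9,10}. Remove smallest leaf 1, emit neighbor 3.
Step 6: leaves = {3,9,10}. Remove smallest leaf 3, emit neighbor 5.
Step 7: leaves = {9,10}. Remove smallest leaf 9, emit neighbor 5.
Step 8: leaves = {5,10}. Remove smallest leaf 5, emit neighbor 8.
Done: 2 vertices remain (8, 10). Sequence = [4 10 8 1 3 5 5 8]

Answer: 4 10 8 1 3 5 5 8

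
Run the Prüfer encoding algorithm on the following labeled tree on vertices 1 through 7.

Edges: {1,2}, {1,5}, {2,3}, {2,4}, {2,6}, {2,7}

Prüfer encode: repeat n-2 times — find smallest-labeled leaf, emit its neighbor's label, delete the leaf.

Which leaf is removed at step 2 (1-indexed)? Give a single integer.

Answer: 4

Derivation:
Step 1: current leaves = {3,4,5,6,7}. Remove leaf 3 (neighbor: 2).
Step 2: current leaves = {4,5,6,7}. Remove leaf 4 (neighbor: 2).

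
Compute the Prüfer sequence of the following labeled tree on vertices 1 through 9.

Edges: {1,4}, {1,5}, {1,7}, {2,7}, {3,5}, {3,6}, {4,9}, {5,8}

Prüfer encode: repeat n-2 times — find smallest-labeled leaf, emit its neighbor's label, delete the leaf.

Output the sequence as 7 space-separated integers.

Step 1: leaves = {2,6,8,9}. Remove smallest leaf 2, emit neighbor 7.
Step 2: leaves = {6,7,8,9}. Remove smallest leaf 6, emit neighbor 3.
Step 3: leaves = {3,7,8,9}. Remove smallest leaf 3, emit neighbor 5.
Step 4: leaves = {7,8,9}. Remove smallest leaf 7, emit neighbor 1.
Step 5: leaves = {8,9}. Remove smallest leaf 8, emit neighbor 5.
Step 6: leaves = {5,9}. Remove smallest leaf 5, emit neighbor 1.
Step 7: leaves = {1,9}. Remove smallest leaf 1, emit neighbor 4.
Done: 2 vertices remain (4, 9). Sequence = [7 3 5 1 5 1 4]

Answer: 7 3 5 1 5 1 4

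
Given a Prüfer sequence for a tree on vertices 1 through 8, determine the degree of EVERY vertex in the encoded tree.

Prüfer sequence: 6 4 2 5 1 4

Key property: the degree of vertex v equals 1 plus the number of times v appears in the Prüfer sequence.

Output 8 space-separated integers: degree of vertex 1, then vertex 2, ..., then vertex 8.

Answer: 2 2 1 3 2 2 1 1

Derivation:
p_1 = 6: count[6] becomes 1
p_2 = 4: count[4] becomes 1
p_3 = 2: count[2] becomes 1
p_4 = 5: count[5] becomes 1
p_5 = 1: count[1] becomes 1
p_6 = 4: count[4] becomes 2
Degrees (1 + count): deg[1]=1+1=2, deg[2]=1+1=2, deg[3]=1+0=1, deg[4]=1+2=3, deg[5]=1+1=2, deg[6]=1+1=2, deg[7]=1+0=1, deg[8]=1+0=1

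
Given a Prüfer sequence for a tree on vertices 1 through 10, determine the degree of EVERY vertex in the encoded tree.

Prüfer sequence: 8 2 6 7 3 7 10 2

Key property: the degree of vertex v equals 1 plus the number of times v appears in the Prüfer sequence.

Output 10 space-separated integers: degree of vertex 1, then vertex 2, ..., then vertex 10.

Answer: 1 3 2 1 1 2 3 2 1 2

Derivation:
p_1 = 8: count[8] becomes 1
p_2 = 2: count[2] becomes 1
p_3 = 6: count[6] becomes 1
p_4 = 7: count[7] becomes 1
p_5 = 3: count[3] becomes 1
p_6 = 7: count[7] becomes 2
p_7 = 10: count[10] becomes 1
p_8 = 2: count[2] becomes 2
Degrees (1 + count): deg[1]=1+0=1, deg[2]=1+2=3, deg[3]=1+1=2, deg[4]=1+0=1, deg[5]=1+0=1, deg[6]=1+1=2, deg[7]=1+2=3, deg[8]=1+1=2, deg[9]=1+0=1, deg[10]=1+1=2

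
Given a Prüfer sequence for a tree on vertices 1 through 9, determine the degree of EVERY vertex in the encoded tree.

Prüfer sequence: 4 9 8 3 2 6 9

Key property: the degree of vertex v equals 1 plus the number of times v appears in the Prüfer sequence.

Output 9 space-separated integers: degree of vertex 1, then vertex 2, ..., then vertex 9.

Answer: 1 2 2 2 1 2 1 2 3

Derivation:
p_1 = 4: count[4] becomes 1
p_2 = 9: count[9] becomes 1
p_3 = 8: count[8] becomes 1
p_4 = 3: count[3] becomes 1
p_5 = 2: count[2] becomes 1
p_6 = 6: count[6] becomes 1
p_7 = 9: count[9] becomes 2
Degrees (1 + count): deg[1]=1+0=1, deg[2]=1+1=2, deg[3]=1+1=2, deg[4]=1+1=2, deg[5]=1+0=1, deg[6]=1+1=2, deg[7]=1+0=1, deg[8]=1+1=2, deg[9]=1+2=3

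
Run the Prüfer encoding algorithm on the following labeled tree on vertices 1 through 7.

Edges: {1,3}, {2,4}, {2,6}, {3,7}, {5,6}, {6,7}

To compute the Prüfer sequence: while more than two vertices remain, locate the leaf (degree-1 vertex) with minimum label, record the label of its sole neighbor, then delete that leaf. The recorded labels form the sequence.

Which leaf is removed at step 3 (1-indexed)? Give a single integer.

Answer: 4

Derivation:
Step 1: current leaves = {1,4,5}. Remove leaf 1 (neighbor: 3).
Step 2: current leaves = {3,4,5}. Remove leaf 3 (neighbor: 7).
Step 3: current leaves = {4,5,7}. Remove leaf 4 (neighbor: 2).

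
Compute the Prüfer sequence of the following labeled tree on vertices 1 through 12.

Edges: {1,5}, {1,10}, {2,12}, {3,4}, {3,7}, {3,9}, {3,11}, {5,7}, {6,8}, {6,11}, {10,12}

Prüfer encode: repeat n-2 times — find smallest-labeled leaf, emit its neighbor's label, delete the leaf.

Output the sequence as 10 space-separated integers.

Answer: 12 3 6 11 3 3 7 5 1 10

Derivation:
Step 1: leaves = {2,4,8,9}. Remove smallest leaf 2, emit neighbor 12.
Step 2: leaves = {4,8,9,12}. Remove smallest leaf 4, emit neighbor 3.
Step 3: leaves = {8,9,12}. Remove smallest leaf 8, emit neighbor 6.
Step 4: leaves = {6,9,12}. Remove smallest leaf 6, emit neighbor 11.
Step 5: leaves = {9,11,12}. Remove smallest leaf 9, emit neighbor 3.
Step 6: leaves = {11,12}. Remove smallest leaf 11, emit neighbor 3.
Step 7: leaves = {3,12}. Remove smallest leaf 3, emit neighbor 7.
Step 8: leaves = {7,12}. Remove smallest leaf 7, emit neighbor 5.
Step 9: leaves = {5,12}. Remove smallest leaf 5, emit neighbor 1.
Step 10: leaves = {1,12}. Remove smallest leaf 1, emit neighbor 10.
Done: 2 vertices remain (10, 12). Sequence = [12 3 6 11 3 3 7 5 1 10]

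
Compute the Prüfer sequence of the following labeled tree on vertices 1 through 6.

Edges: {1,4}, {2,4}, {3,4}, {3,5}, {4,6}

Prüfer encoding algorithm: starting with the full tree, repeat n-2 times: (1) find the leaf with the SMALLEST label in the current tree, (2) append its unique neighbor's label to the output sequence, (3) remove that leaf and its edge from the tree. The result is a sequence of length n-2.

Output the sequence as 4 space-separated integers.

Step 1: leaves = {1,2,5,6}. Remove smallest leaf 1, emit neighbor 4.
Step 2: leaves = {2,5,6}. Remove smallest leaf 2, emit neighbor 4.
Step 3: leaves = {5,6}. Remove smallest leaf 5, emit neighbor 3.
Step 4: leaves = {3,6}. Remove smallest leaf 3, emit neighbor 4.
Done: 2 vertices remain (4, 6). Sequence = [4 4 3 4]

Answer: 4 4 3 4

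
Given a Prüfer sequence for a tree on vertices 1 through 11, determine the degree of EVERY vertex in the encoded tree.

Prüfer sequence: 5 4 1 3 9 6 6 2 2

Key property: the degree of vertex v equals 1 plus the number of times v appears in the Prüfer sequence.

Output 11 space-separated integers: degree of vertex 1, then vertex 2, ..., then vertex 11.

Answer: 2 3 2 2 2 3 1 1 2 1 1

Derivation:
p_1 = 5: count[5] becomes 1
p_2 = 4: count[4] becomes 1
p_3 = 1: count[1] becomes 1
p_4 = 3: count[3] becomes 1
p_5 = 9: count[9] becomes 1
p_6 = 6: count[6] becomes 1
p_7 = 6: count[6] becomes 2
p_8 = 2: count[2] becomes 1
p_9 = 2: count[2] becomes 2
Degrees (1 + count): deg[1]=1+1=2, deg[2]=1+2=3, deg[3]=1+1=2, deg[4]=1+1=2, deg[5]=1+1=2, deg[6]=1+2=3, deg[7]=1+0=1, deg[8]=1+0=1, deg[9]=1+1=2, deg[10]=1+0=1, deg[11]=1+0=1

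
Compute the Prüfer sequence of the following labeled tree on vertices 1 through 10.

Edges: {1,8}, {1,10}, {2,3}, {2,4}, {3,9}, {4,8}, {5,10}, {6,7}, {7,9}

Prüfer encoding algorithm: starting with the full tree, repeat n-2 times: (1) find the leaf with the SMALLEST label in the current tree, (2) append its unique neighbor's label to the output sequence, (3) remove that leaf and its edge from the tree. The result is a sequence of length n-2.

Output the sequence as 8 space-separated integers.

Step 1: leaves = {5,6}. Remove smallest leaf 5, emit neighbor 10.
Step 2: leaves = {6,10}. Remove smallest leaf 6, emit neighbor 7.
Step 3: leaves = {7,10}. Remove smallest leaf 7, emit neighbor 9.
Step 4: leaves = {9,10}. Remove smallest leaf 9, emit neighbor 3.
Step 5: leaves = {3,10}. Remove smallest leaf 3, emit neighbor 2.
Step 6: leaves = {2,10}. Remove smallest leaf 2, emit neighbor 4.
Step 7: leaves = {4,10}. Remove smallest leaf 4, emit neighbor 8.
Step 8: leaves = {8,10}. Remove smallest leaf 8, emit neighbor 1.
Done: 2 vertices remain (1, 10). Sequence = [10 7 9 3 2 4 8 1]

Answer: 10 7 9 3 2 4 8 1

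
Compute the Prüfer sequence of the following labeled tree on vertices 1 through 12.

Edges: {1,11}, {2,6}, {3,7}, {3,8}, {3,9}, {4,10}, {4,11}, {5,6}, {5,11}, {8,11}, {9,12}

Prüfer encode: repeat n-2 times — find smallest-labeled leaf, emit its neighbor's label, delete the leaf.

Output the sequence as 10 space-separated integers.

Step 1: leaves = {1,2,7,10,12}. Remove smallest leaf 1, emit neighbor 11.
Step 2: leaves = {2,7,10,12}. Remove smallest leaf 2, emit neighbor 6.
Step 3: leaves = {6,7,10,12}. Remove smallest leaf 6, emit neighbor 5.
Step 4: leaves = {5,7,10,12}. Remove smallest leaf 5, emit neighbor 11.
Step 5: leaves = {7,10,12}. Remove smallest leaf 7, emit neighbor 3.
Step 6: leaves = {10,12}. Remove smallest leaf 10, emit neighbor 4.
Step 7: leaves = {4,12}. Remove smallest leaf 4, emit neighbor 11.
Step 8: leaves = {11,12}. Remove smallest leaf 11, emit neighbor 8.
Step 9: leaves = {8,12}. Remove smallest leaf 8, emit neighbor 3.
Step 10: leaves = {3,12}. Remove smallest leaf 3, emit neighbor 9.
Done: 2 vertices remain (9, 12). Sequence = [11 6 5 11 3 4 11 8 3 9]

Answer: 11 6 5 11 3 4 11 8 3 9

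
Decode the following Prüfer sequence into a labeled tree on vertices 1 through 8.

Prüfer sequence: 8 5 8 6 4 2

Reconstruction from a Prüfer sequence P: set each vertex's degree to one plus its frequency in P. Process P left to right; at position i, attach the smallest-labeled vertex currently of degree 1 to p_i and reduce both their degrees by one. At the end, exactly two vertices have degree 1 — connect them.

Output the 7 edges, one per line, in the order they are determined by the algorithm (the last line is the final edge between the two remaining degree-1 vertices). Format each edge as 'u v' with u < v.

Answer: 1 8
3 5
5 8
6 7
4 6
2 4
2 8

Derivation:
Initial degrees: {1:1, 2:2, 3:1, 4:2, 5:2, 6:2, 7:1, 8:3}
Step 1: smallest deg-1 vertex = 1, p_1 = 8. Add edge {1,8}. Now deg[1]=0, deg[8]=2.
Step 2: smallest deg-1 vertex = 3, p_2 = 5. Add edge {3,5}. Now deg[3]=0, deg[5]=1.
Step 3: smallest deg-1 vertex = 5, p_3 = 8. Add edge {5,8}. Now deg[5]=0, deg[8]=1.
Step 4: smallest deg-1 vertex = 7, p_4 = 6. Add edge {6,7}. Now deg[7]=0, deg[6]=1.
Step 5: smallest deg-1 vertex = 6, p_5 = 4. Add edge {4,6}. Now deg[6]=0, deg[4]=1.
Step 6: smallest deg-1 vertex = 4, p_6 = 2. Add edge {2,4}. Now deg[4]=0, deg[2]=1.
Final: two remaining deg-1 vertices are 2, 8. Add edge {2,8}.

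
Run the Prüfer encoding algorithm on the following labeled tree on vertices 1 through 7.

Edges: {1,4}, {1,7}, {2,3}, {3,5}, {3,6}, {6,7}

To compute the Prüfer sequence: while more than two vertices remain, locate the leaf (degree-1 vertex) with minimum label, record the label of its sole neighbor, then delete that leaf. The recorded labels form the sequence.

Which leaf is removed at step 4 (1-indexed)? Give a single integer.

Step 1: current leaves = {2,4,5}. Remove leaf 2 (neighbor: 3).
Step 2: current leaves = {4,5}. Remove leaf 4 (neighbor: 1).
Step 3: current leaves = {1,5}. Remove leaf 1 (neighbor: 7).
Step 4: current leaves = {5,7}. Remove leaf 5 (neighbor: 3).

Answer: 5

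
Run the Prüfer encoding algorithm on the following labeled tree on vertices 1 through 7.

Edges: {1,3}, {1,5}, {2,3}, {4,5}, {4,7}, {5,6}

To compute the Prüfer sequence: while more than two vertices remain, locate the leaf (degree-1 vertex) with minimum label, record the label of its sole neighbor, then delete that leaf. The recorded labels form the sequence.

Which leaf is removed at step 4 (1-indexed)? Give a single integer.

Answer: 6

Derivation:
Step 1: current leaves = {2,6,7}. Remove leaf 2 (neighbor: 3).
Step 2: current leaves = {3,6,7}. Remove leaf 3 (neighbor: 1).
Step 3: current leaves = {1,6,7}. Remove leaf 1 (neighbor: 5).
Step 4: current leaves = {6,7}. Remove leaf 6 (neighbor: 5).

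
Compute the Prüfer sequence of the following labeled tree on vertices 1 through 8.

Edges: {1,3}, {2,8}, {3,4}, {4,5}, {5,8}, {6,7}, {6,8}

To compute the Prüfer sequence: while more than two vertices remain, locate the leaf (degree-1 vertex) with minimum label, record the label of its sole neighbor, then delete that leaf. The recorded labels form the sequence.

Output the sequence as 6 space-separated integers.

Answer: 3 8 4 5 8 6

Derivation:
Step 1: leaves = {1,2,7}. Remove smallest leaf 1, emit neighbor 3.
Step 2: leaves = {2,3,7}. Remove smallest leaf 2, emit neighbor 8.
Step 3: leaves = {3,7}. Remove smallest leaf 3, emit neighbor 4.
Step 4: leaves = {4,7}. Remove smallest leaf 4, emit neighbor 5.
Step 5: leaves = {5,7}. Remove smallest leaf 5, emit neighbor 8.
Step 6: leaves = {7,8}. Remove smallest leaf 7, emit neighbor 6.
Done: 2 vertices remain (6, 8). Sequence = [3 8 4 5 8 6]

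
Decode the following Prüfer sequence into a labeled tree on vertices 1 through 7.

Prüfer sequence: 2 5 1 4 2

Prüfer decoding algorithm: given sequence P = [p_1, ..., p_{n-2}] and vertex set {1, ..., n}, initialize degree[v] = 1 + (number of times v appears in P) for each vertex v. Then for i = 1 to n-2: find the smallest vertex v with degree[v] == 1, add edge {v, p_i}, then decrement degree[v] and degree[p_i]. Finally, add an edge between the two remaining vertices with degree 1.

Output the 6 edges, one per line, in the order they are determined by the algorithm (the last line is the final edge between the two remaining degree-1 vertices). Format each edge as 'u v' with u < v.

Initial degrees: {1:2, 2:3, 3:1, 4:2, 5:2, 6:1, 7:1}
Step 1: smallest deg-1 vertex = 3, p_1 = 2. Add edge {2,3}. Now deg[3]=0, deg[2]=2.
Step 2: smallest deg-1 vertex = 6, p_2 = 5. Add edge {5,6}. Now deg[6]=0, deg[5]=1.
Step 3: smallest deg-1 vertex = 5, p_3 = 1. Add edge {1,5}. Now deg[5]=0, deg[1]=1.
Step 4: smallest deg-1 vertex = 1, p_4 = 4. Add edge {1,4}. Now deg[1]=0, deg[4]=1.
Step 5: smallest deg-1 vertex = 4, p_5 = 2. Add edge {2,4}. Now deg[4]=0, deg[2]=1.
Final: two remaining deg-1 vertices are 2, 7. Add edge {2,7}.

Answer: 2 3
5 6
1 5
1 4
2 4
2 7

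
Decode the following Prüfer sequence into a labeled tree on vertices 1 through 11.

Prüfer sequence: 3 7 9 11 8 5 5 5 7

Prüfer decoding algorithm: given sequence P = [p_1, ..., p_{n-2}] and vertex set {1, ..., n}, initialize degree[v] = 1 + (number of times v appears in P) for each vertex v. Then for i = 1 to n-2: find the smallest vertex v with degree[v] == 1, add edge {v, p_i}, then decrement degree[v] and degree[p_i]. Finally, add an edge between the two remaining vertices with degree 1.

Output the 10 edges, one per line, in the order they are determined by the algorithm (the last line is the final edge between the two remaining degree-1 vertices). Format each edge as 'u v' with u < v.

Answer: 1 3
2 7
3 9
4 11
6 8
5 8
5 9
5 10
5 7
7 11

Derivation:
Initial degrees: {1:1, 2:1, 3:2, 4:1, 5:4, 6:1, 7:3, 8:2, 9:2, 10:1, 11:2}
Step 1: smallest deg-1 vertex = 1, p_1 = 3. Add edge {1,3}. Now deg[1]=0, deg[3]=1.
Step 2: smallest deg-1 vertex = 2, p_2 = 7. Add edge {2,7}. Now deg[2]=0, deg[7]=2.
Step 3: smallest deg-1 vertex = 3, p_3 = 9. Add edge {3,9}. Now deg[3]=0, deg[9]=1.
Step 4: smallest deg-1 vertex = 4, p_4 = 11. Add edge {4,11}. Now deg[4]=0, deg[11]=1.
Step 5: smallest deg-1 vertex = 6, p_5 = 8. Add edge {6,8}. Now deg[6]=0, deg[8]=1.
Step 6: smallest deg-1 vertex = 8, p_6 = 5. Add edge {5,8}. Now deg[8]=0, deg[5]=3.
Step 7: smallest deg-1 vertex = 9, p_7 = 5. Add edge {5,9}. Now deg[9]=0, deg[5]=2.
Step 8: smallest deg-1 vertex = 10, p_8 = 5. Add edge {5,10}. Now deg[10]=0, deg[5]=1.
Step 9: smallest deg-1 vertex = 5, p_9 = 7. Add edge {5,7}. Now deg[5]=0, deg[7]=1.
Final: two remaining deg-1 vertices are 7, 11. Add edge {7,11}.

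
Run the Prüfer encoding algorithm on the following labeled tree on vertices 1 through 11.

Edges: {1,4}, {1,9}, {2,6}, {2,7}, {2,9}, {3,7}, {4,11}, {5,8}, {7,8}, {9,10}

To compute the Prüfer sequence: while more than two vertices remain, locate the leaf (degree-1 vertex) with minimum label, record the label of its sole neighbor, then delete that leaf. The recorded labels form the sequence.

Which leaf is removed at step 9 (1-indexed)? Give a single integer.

Answer: 1

Derivation:
Step 1: current leaves = {3,5,6,10,11}. Remove leaf 3 (neighbor: 7).
Step 2: current leaves = {5,6,10,11}. Remove leaf 5 (neighbor: 8).
Step 3: current leaves = {6,8,10,11}. Remove leaf 6 (neighbor: 2).
Step 4: current leaves = {8,10,11}. Remove leaf 8 (neighbor: 7).
Step 5: current leaves = {7,10,11}. Remove leaf 7 (neighbor: 2).
Step 6: current leaves = {2,10,11}. Remove leaf 2 (neighbor: 9).
Step 7: current leaves = {10,11}. Remove leaf 10 (neighbor: 9).
Step 8: current leaves = {9,11}. Remove leaf 9 (neighbor: 1).
Step 9: current leaves = {1,11}. Remove leaf 1 (neighbor: 4).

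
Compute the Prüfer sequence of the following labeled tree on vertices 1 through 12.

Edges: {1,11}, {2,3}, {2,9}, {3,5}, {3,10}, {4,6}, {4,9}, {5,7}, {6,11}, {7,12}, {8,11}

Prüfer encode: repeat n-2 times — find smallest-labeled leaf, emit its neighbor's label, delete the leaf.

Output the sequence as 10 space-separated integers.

Step 1: leaves = {1,8,10,12}. Remove smallest leaf 1, emit neighbor 11.
Step 2: leaves = {8,10,12}. Remove smallest leaf 8, emit neighbor 11.
Step 3: leaves = {10,11,12}. Remove smallest leaf 10, emit neighbor 3.
Step 4: leaves = {11,12}. Remove smallest leaf 11, emit neighbor 6.
Step 5: leaves = {6,12}. Remove smallest leaf 6, emit neighbor 4.
Step 6: leaves = {4,12}. Remove smallest leaf 4, emit neighbor 9.
Step 7: leaves = {9,12}. Remove smallest leaf 9, emit neighbor 2.
Step 8: leaves = {2,12}. Remove smallest leaf 2, emit neighbor 3.
Step 9: leaves = {3,12}. Remove smallest leaf 3, emit neighbor 5.
Step 10: leaves = {5,12}. Remove smallest leaf 5, emit neighbor 7.
Done: 2 vertices remain (7, 12). Sequence = [11 11 3 6 4 9 2 3 5 7]

Answer: 11 11 3 6 4 9 2 3 5 7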